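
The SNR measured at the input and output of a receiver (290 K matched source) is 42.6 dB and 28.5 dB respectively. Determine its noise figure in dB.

NF (dB) = SNR_in(dB) − SNR_out(dB) when the source is at T₀
NF = 42.6 − 28.5 = 14.1 dB

14.1 dB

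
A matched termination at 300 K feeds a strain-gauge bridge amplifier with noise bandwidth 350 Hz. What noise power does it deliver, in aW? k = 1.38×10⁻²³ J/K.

1.45 aW

P_n = kTB = 1.38×10⁻²³ × 300 × 3.50×10² = 1.45×10⁻¹⁸ W = 1.45 aW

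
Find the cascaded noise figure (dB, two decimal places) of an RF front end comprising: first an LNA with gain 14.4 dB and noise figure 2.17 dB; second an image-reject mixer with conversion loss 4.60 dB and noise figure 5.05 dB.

2.38 dB

Convert to linear (a loss of L dB is a gain of −L dB): F_i = 10^(NF_i/10), G_i = 10^(G_i,dB/10)
  Stage 1: F_1 = 10^(2.17/10) = 1.648, G_1 = 10^(14.4/10) = 27.54
  Stage 2: F_2 = 10^(5.05/10) = 3.199, G_2 = 10^(−4.60/10) = 0.3467
Friis cascade:
  F = 1.648 + (3.199 − 1)/27.54 = 1.728
NF = 10 log₁₀(1.728) = 2.38 dB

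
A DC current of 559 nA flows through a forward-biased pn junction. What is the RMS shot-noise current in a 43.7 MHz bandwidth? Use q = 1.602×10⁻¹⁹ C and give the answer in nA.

I_n = √(2qI·B)
2qI·B = 2 × 1.602×10⁻¹⁹ × 5.59×10⁻⁷ × 4.37×10⁷ = 7.83×10⁻¹⁸ A²
I_n = √(7.83×10⁻¹⁸) = 2.80×10⁻⁹ A = 2.80 nA

2.80 nA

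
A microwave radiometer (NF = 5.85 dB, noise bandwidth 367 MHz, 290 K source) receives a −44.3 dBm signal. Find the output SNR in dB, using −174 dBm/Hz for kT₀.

38.2 dB

Noise floor: N = −174 + 10 log₁₀(B) + NF
10 log₁₀(3.67×10⁸) = 85.65 dB
N = −174 + 85.65 + 5.85 = −82.50 dBm
SNR = P_sig − N = −44.3 − (−82.50) = 38.20 dB → 38.2 dB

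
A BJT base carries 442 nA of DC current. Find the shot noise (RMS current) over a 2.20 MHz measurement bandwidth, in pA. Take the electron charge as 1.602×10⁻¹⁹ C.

558 pA

I_n = √(2qI·B)
2qI·B = 2 × 1.602×10⁻¹⁹ × 4.42×10⁻⁷ × 2.20×10⁶ = 3.12×10⁻¹⁹ A²
I_n = √(3.12×10⁻¹⁹) = 5.58×10⁻¹⁰ A = 558 pA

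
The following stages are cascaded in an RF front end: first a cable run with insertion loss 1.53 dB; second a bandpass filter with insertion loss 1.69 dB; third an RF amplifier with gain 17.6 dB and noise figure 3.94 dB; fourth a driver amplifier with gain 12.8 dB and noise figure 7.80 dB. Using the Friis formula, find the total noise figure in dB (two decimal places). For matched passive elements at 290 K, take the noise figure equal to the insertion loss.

Convert to linear (a loss of L dB is a gain of −L dB): F_i = 10^(NF_i/10), G_i = 10^(G_i,dB/10)
  Stage 1: F_1 = 10^(1.53/10) = 1.422, G_1 = 10^(−1.53/10) = 0.7031
  Stage 2: F_2 = 10^(1.69/10) = 1.476, G_2 = 10^(−1.69/10) = 0.6776
  Stage 3: F_3 = 10^(3.94/10) = 2.477, G_3 = 10^(17.6/10) = 57.54
  Stage 4: F_4 = 10^(7.80/10) = 6.026, G_4 = 10^(12.8/10) = 19.05
Friis cascade:
  F = 1.422 + (1.476 − 1)/0.7031 + (2.477 − 1)/0.4764 + (6.026 − 1)/27.42 = 5.383
NF = 10 log₁₀(5.383) = 7.31 dB

7.31 dB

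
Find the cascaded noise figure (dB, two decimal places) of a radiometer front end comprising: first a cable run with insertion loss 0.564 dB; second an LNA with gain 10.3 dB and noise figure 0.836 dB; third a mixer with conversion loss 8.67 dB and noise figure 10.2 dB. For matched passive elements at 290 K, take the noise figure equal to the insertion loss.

Convert to linear (a loss of L dB is a gain of −L dB): F_i = 10^(NF_i/10), G_i = 10^(G_i,dB/10)
  Stage 1: F_1 = 10^(0.564/10) = 1.139, G_1 = 10^(−0.564/10) = 0.8782
  Stage 2: F_2 = 10^(0.836/10) = 1.212, G_2 = 10^(10.3/10) = 10.72
  Stage 3: F_3 = 10^(10.2/10) = 10.47, G_3 = 10^(−8.67/10) = 0.1358
Friis cascade:
  F = 1.139 + (1.212 − 1)/0.8782 + (10.47 − 1)/9.410 = 2.387
NF = 10 log₁₀(2.387) = 3.78 dB

3.78 dB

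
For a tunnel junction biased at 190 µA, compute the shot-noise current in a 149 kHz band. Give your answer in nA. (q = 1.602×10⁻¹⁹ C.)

I_n = √(2qI·B)
2qI·B = 2 × 1.602×10⁻¹⁹ × 1.90×10⁻⁴ × 1.49×10⁵ = 9.07×10⁻¹⁸ A²
I_n = √(9.07×10⁻¹⁸) = 3.01×10⁻⁹ A = 3.01 nA

3.01 nA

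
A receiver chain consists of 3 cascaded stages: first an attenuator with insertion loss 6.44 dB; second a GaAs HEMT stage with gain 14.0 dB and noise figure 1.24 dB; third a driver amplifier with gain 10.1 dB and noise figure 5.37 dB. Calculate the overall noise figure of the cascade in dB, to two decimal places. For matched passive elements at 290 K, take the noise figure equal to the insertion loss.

7.99 dB

Convert to linear (a loss of L dB is a gain of −L dB): F_i = 10^(NF_i/10), G_i = 10^(G_i,dB/10)
  Stage 1: F_1 = 10^(6.44/10) = 4.406, G_1 = 10^(−6.44/10) = 0.2270
  Stage 2: F_2 = 10^(1.24/10) = 1.330, G_2 = 10^(14.0/10) = 25.12
  Stage 3: F_3 = 10^(5.37/10) = 3.443, G_3 = 10^(10.1/10) = 10.23
Friis cascade:
  F = 4.406 + (1.330 − 1)/0.2270 + (3.443 − 1)/5.702 = 6.290
NF = 10 log₁₀(6.290) = 7.99 dB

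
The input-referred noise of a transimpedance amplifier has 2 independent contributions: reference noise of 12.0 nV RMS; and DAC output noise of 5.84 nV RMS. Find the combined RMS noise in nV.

13.3 nV

Uncorrelated sources add in power (mean-square): V_tot = √(ΣV_i²)
V_tot = √[(1.20×10⁻⁸)² + (5.84×10⁻⁹)²] = 1.33×10⁻⁸ V = 13.3 nV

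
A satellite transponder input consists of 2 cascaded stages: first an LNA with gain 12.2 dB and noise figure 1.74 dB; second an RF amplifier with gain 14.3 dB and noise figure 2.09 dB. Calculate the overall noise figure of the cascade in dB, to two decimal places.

1.85 dB

Convert to linear (a loss of L dB is a gain of −L dB): F_i = 10^(NF_i/10), G_i = 10^(G_i,dB/10)
  Stage 1: F_1 = 10^(1.74/10) = 1.493, G_1 = 10^(12.2/10) = 16.60
  Stage 2: F_2 = 10^(2.09/10) = 1.618, G_2 = 10^(14.3/10) = 26.92
Friis cascade:
  F = 1.493 + (1.618 − 1)/16.60 = 1.530
NF = 10 log₁₀(1.530) = 1.85 dB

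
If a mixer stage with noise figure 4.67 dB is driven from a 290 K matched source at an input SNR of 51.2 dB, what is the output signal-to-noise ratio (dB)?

By definition F = SNR_in/SNR_out, so in dB: SNR_out = SNR_in − NF
SNR_out = 51.2 − 4.67 = 46.53 dB

46.53 dB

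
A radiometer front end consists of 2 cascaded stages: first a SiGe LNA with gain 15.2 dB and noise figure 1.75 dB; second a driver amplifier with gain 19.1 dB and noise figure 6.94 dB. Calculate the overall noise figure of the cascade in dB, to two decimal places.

2.08 dB

Convert to linear (a loss of L dB is a gain of −L dB): F_i = 10^(NF_i/10), G_i = 10^(G_i,dB/10)
  Stage 1: F_1 = 10^(1.75/10) = 1.496, G_1 = 10^(15.2/10) = 33.11
  Stage 2: F_2 = 10^(6.94/10) = 4.943, G_2 = 10^(19.1/10) = 81.28
Friis cascade:
  F = 1.496 + (4.943 − 1)/33.11 = 1.615
NF = 10 log₁₀(1.615) = 2.08 dB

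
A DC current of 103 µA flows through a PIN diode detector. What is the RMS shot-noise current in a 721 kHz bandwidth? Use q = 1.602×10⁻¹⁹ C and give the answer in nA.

4.88 nA

I_n = √(2qI·B)
2qI·B = 2 × 1.602×10⁻¹⁹ × 1.03×10⁻⁴ × 7.21×10⁵ = 2.38×10⁻¹⁷ A²
I_n = √(2.38×10⁻¹⁷) = 4.88×10⁻⁹ A = 4.88 nA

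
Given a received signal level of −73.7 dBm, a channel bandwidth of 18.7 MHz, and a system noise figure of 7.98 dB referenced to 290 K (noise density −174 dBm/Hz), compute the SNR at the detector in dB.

19.6 dB

Noise floor: N = −174 + 10 log₁₀(B) + NF
10 log₁₀(1.87×10⁷) = 72.72 dB
N = −174 + 72.72 + 7.98 = −93.30 dBm
SNR = P_sig − N = −73.7 − (−93.30) = 19.60 dB → 19.6 dB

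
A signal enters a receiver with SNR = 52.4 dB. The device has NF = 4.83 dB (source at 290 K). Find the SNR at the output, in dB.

47.57 dB

By definition F = SNR_in/SNR_out, so in dB: SNR_out = SNR_in − NF
SNR_out = 52.4 − 4.83 = 47.57 dB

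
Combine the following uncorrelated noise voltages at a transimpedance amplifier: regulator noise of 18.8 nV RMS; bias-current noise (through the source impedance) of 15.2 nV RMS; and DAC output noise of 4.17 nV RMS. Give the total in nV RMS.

24.5 nV

Uncorrelated sources add in power (mean-square): V_tot = √(ΣV_i²)
V_tot = √[(1.88×10⁻⁸)² + (1.52×10⁻⁸)² + (4.17×10⁻⁹)²] = 2.45×10⁻⁸ V = 24.5 nV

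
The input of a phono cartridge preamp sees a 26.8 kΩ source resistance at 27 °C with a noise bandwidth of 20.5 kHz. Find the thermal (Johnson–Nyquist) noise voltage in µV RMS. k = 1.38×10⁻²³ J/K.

T = 27 °C + 273.15 = 300.15 K
V_n = √(4kTRB)
4kTRB = 4 × 1.38×10⁻²³ × 300.15 × 2.68×10⁴ × 2.05×10⁴ = 9.10×10⁻¹² V²
V_n = √(9.10×10⁻¹²) = 3.02×10⁻⁶ V = 3.02 µV

3.02 µV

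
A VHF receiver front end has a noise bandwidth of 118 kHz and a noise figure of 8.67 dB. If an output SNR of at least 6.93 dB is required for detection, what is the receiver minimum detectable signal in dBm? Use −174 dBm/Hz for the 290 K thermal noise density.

Sensitivity = −174 + 10 log₁₀(B) + NF + SNR_min
= −174 + 50.72 + 8.67 + 6.93
= −107.68 dBm → −107.7 dBm

−107.7 dBm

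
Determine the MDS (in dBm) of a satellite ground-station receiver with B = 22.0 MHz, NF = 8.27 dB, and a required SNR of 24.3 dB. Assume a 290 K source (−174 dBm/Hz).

−68.0 dBm

Sensitivity = −174 + 10 log₁₀(B) + NF + SNR_min
= −174 + 73.42 + 8.27 + 24.3
= −68.01 dBm → −68.0 dBm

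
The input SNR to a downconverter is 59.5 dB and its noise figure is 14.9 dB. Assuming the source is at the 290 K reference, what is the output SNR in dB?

By definition F = SNR_in/SNR_out, so in dB: SNR_out = SNR_in − NF
SNR_out = 59.5 − 14.9 = 44.6 dB

44.6 dB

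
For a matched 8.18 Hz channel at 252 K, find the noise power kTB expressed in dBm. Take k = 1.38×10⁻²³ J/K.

P_n = kTB = 1.38×10⁻²³ × 252 × 8.18×10⁰ = 2.84×10⁻²⁰ W
In dBm: 10 log₁₀(2.84×10⁻²⁰ / 10⁻³) = −165.5 dBm

−165.5 dBm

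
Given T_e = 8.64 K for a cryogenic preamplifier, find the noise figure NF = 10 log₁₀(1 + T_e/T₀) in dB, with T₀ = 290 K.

F = 1 + T_e/T₀ = 1 + 8.64/290 = 1.02979
NF = 10 log₁₀(1.02979) = 0.127 dB

0.127 dB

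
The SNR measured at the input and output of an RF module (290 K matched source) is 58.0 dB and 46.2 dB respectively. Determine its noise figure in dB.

NF (dB) = SNR_in(dB) − SNR_out(dB) when the source is at T₀
NF = 58.0 − 46.2 = 11.8 dB

11.8 dB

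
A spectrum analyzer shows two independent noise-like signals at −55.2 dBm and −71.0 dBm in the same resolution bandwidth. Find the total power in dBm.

−55.1 dBm

Convert to linear, add, convert back:
P₁ = 3.02×10⁻⁹ W, P₂ = 7.94×10⁻¹¹ W
P_tot = 3.10×10⁻⁹ W → 10 log₁₀(P_tot / 10⁻³) = −55.1 dBm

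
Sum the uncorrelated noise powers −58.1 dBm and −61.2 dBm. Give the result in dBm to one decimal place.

−56.4 dBm

Convert to linear, add, convert back:
P₁ = 1.55×10⁻⁹ W, P₂ = 7.59×10⁻¹⁰ W
P_tot = 2.31×10⁻⁹ W → 10 log₁₀(P_tot / 10⁻³) = −56.4 dBm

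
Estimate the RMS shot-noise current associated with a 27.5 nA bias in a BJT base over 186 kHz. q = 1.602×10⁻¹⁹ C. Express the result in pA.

40.5 pA

I_n = √(2qI·B)
2qI·B = 2 × 1.602×10⁻¹⁹ × 2.75×10⁻⁸ × 1.86×10⁵ = 1.64×10⁻²¹ A²
I_n = √(1.64×10⁻²¹) = 4.05×10⁻¹¹ A = 40.5 pA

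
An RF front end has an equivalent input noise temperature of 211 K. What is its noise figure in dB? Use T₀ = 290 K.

F = 1 + T_e/T₀ = 1 + 211/290 = 1.72759
NF = 10 log₁₀(1.72759) = 2.37 dB

2.37 dB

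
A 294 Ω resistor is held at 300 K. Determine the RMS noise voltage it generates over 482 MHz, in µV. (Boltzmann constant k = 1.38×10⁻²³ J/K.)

48.4 µV

V_n = √(4kTRB)
4kTRB = 4 × 1.38×10⁻²³ × 300 × 2.94×10² × 4.82×10⁸ = 2.35×10⁻⁹ V²
V_n = √(2.35×10⁻⁹) = 4.84×10⁻⁵ V = 48.4 µV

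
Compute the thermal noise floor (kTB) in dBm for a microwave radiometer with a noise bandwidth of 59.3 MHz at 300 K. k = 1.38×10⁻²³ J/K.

P_n = kTB = 1.38×10⁻²³ × 300 × 5.93×10⁷ = 2.46×10⁻¹³ W
In dBm: 10 log₁₀(2.46×10⁻¹³ / 10⁻³) = −96.1 dBm

−96.1 dBm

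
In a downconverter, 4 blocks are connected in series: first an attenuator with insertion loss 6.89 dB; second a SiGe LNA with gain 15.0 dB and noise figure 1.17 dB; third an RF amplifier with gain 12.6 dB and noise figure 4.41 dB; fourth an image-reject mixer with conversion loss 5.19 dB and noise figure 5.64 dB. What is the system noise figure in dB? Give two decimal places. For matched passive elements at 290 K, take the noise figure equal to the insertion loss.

8.26 dB

Convert to linear (a loss of L dB is a gain of −L dB): F_i = 10^(NF_i/10), G_i = 10^(G_i,dB/10)
  Stage 1: F_1 = 10^(6.89/10) = 4.887, G_1 = 10^(−6.89/10) = 0.2046
  Stage 2: F_2 = 10^(1.17/10) = 1.309, G_2 = 10^(15.0/10) = 31.62
  Stage 3: F_3 = 10^(4.41/10) = 2.761, G_3 = 10^(12.6/10) = 18.20
  Stage 4: F_4 = 10^(5.64/10) = 3.664, G_4 = 10^(−5.19/10) = 0.3027
Friis cascade:
  F = 4.887 + (1.309 − 1)/0.2046 + (2.761 − 1)/6.471 + (3.664 − 1)/117.8 = 6.692
NF = 10 log₁₀(6.692) = 8.26 dB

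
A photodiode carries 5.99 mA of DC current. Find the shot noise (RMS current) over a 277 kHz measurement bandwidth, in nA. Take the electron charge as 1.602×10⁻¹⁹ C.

I_n = √(2qI·B)
2qI·B = 2 × 1.602×10⁻¹⁹ × 5.99×10⁻³ × 2.77×10⁵ = 5.32×10⁻¹⁶ A²
I_n = √(5.32×10⁻¹⁶) = 2.31×10⁻⁸ A = 23.1 nA

23.1 nA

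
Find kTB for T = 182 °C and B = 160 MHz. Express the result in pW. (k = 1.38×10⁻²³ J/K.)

1.00 pW

T = 182 °C + 273.15 = 455.15 K
P_n = kTB = 1.38×10⁻²³ × 455.15 × 1.60×10⁸ = 1.00×10⁻¹² W = 1.00 pW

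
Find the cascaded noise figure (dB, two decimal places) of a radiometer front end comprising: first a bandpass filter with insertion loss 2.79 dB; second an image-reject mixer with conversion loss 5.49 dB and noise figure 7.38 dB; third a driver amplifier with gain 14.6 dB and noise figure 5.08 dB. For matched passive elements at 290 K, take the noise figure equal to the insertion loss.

Convert to linear (a loss of L dB is a gain of −L dB): F_i = 10^(NF_i/10), G_i = 10^(G_i,dB/10)
  Stage 1: F_1 = 10^(2.79/10) = 1.901, G_1 = 10^(−2.79/10) = 0.5260
  Stage 2: F_2 = 10^(7.38/10) = 5.470, G_2 = 10^(−5.49/10) = 0.2825
  Stage 3: F_3 = 10^(5.08/10) = 3.221, G_3 = 10^(14.6/10) = 28.84
Friis cascade:
  F = 1.901 + (5.470 − 1)/0.5260 + (3.221 − 1)/0.1486 = 25.35
NF = 10 log₁₀(25.35) = 14.04 dB

14.04 dB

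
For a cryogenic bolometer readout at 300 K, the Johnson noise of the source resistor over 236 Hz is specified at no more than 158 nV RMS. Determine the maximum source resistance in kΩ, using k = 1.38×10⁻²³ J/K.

6.39 kΩ

Johnson–Nyquist: V_n = √(4kTRB) ⇒ R = V_n² / (4kTB)
4kTB = 4 × 1.38×10⁻²³ × 300 × 2.36×10² = 3.91×10⁻¹⁸
R = (1.58×10⁻⁷)² / 3.91×10⁻¹⁸ = 6.39×10³ Ω = 6.39 kΩ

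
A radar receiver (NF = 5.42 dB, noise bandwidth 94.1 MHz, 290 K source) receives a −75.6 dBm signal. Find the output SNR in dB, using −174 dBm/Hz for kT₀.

13.2 dB

Noise floor: N = −174 + 10 log₁₀(B) + NF
10 log₁₀(9.41×10⁷) = 79.74 dB
N = −174 + 79.74 + 5.42 = −88.84 dBm
SNR = P_sig − N = −75.6 − (−88.84) = 13.24 dB → 13.2 dB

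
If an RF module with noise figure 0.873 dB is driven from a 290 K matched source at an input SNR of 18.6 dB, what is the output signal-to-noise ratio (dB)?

By definition F = SNR_in/SNR_out, so in dB: SNR_out = SNR_in − NF
SNR_out = 18.6 − 0.873 = 17.727 dB

17.727 dB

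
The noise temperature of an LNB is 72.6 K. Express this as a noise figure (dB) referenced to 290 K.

0.970 dB

F = 1 + T_e/T₀ = 1 + 72.6/290 = 1.25034
NF = 10 log₁₀(1.25034) = 0.970 dB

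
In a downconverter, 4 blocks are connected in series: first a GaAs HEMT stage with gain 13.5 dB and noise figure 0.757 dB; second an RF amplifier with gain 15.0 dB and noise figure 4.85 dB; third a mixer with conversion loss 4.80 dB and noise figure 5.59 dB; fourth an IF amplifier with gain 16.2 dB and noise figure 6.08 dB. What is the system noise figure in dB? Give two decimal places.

Convert to linear (a loss of L dB is a gain of −L dB): F_i = 10^(NF_i/10), G_i = 10^(G_i,dB/10)
  Stage 1: F_1 = 10^(0.757/10) = 1.190, G_1 = 10^(13.5/10) = 22.39
  Stage 2: F_2 = 10^(4.85/10) = 3.055, G_2 = 10^(15.0/10) = 31.62
  Stage 3: F_3 = 10^(5.59/10) = 3.622, G_3 = 10^(−4.80/10) = 0.3311
  Stage 4: F_4 = 10^(6.08/10) = 4.055, G_4 = 10^(16.2/10) = 41.69
Friis cascade:
  F = 1.190 + (3.055 − 1)/22.39 + (3.622 − 1)/707.9 + (4.055 − 1)/234.4 = 1.299
NF = 10 log₁₀(1.299) = 1.14 dB

1.14 dB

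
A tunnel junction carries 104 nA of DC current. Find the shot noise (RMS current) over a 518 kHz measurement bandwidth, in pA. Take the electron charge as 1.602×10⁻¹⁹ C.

I_n = √(2qI·B)
2qI·B = 2 × 1.602×10⁻¹⁹ × 1.04×10⁻⁷ × 5.18×10⁵ = 1.73×10⁻²⁰ A²
I_n = √(1.73×10⁻²⁰) = 1.31×10⁻¹⁰ A = 131 pA

131 pA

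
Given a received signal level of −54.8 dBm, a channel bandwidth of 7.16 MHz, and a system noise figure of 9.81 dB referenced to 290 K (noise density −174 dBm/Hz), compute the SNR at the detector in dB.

40.8 dB

Noise floor: N = −174 + 10 log₁₀(B) + NF
10 log₁₀(7.16×10⁶) = 68.55 dB
N = −174 + 68.55 + 9.81 = −95.64 dBm
SNR = P_sig − N = −54.8 − (−95.64) = 40.84 dB → 40.8 dB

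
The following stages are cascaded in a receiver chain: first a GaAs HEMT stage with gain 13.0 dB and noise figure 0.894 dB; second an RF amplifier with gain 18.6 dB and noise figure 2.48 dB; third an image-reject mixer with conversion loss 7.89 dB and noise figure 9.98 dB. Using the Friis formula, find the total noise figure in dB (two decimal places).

1.05 dB

Convert to linear (a loss of L dB is a gain of −L dB): F_i = 10^(NF_i/10), G_i = 10^(G_i,dB/10)
  Stage 1: F_1 = 10^(0.894/10) = 1.229, G_1 = 10^(13.0/10) = 19.95
  Stage 2: F_2 = 10^(2.48/10) = 1.770, G_2 = 10^(18.6/10) = 72.44
  Stage 3: F_3 = 10^(9.98/10) = 9.954, G_3 = 10^(−7.89/10) = 0.1626
Friis cascade:
  F = 1.229 + (1.770 − 1)/19.95 + (9.954 − 1)/1445 = 1.273
NF = 10 log₁₀(1.273) = 1.05 dB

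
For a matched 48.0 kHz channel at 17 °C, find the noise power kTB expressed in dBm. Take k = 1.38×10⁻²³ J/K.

T = 17 °C + 273.15 = 290.15 K
P_n = kTB = 1.38×10⁻²³ × 290.15 × 4.80×10⁴ = 1.92×10⁻¹⁶ W
In dBm: 10 log₁₀(1.92×10⁻¹⁶ / 10⁻³) = −127.2 dBm

−127.2 dBm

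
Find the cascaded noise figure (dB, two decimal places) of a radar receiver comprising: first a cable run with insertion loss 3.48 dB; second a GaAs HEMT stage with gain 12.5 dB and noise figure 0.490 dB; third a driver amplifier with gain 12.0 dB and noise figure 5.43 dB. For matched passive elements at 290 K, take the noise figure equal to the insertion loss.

4.48 dB

Convert to linear (a loss of L dB is a gain of −L dB): F_i = 10^(NF_i/10), G_i = 10^(G_i,dB/10)
  Stage 1: F_1 = 10^(3.48/10) = 2.228, G_1 = 10^(−3.48/10) = 0.4487
  Stage 2: F_2 = 10^(0.490/10) = 1.119, G_2 = 10^(12.5/10) = 17.78
  Stage 3: F_3 = 10^(5.43/10) = 3.491, G_3 = 10^(12.0/10) = 15.85
Friis cascade:
  F = 2.228 + (1.119 − 1)/0.4487 + (3.491 − 1)/7.980 = 2.807
NF = 10 log₁₀(2.807) = 4.48 dB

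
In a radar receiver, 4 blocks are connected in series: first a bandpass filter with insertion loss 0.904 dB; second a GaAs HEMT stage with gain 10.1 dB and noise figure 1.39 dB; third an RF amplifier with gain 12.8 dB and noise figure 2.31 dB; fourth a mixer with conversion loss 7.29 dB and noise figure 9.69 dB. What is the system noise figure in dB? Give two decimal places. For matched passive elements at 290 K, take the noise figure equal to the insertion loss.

Convert to linear (a loss of L dB is a gain of −L dB): F_i = 10^(NF_i/10), G_i = 10^(G_i,dB/10)
  Stage 1: F_1 = 10^(0.904/10) = 1.231, G_1 = 10^(−0.904/10) = 0.8121
  Stage 2: F_2 = 10^(1.39/10) = 1.377, G_2 = 10^(10.1/10) = 10.23
  Stage 3: F_3 = 10^(2.31/10) = 1.702, G_3 = 10^(12.8/10) = 19.05
  Stage 4: F_4 = 10^(9.69/10) = 9.311, G_4 = 10^(−7.29/10) = 0.1866
Friis cascade:
  F = 1.231 + (1.377 − 1)/0.8121 + (1.702 − 1)/8.310 + (9.311 − 1)/158.3 = 1.833
NF = 10 log₁₀(1.833) = 2.63 dB

2.63 dB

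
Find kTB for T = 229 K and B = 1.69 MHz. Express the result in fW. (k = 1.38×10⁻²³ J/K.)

P_n = kTB = 1.38×10⁻²³ × 229 × 1.69×10⁶ = 5.34×10⁻¹⁵ W = 5.34 fW

5.34 fW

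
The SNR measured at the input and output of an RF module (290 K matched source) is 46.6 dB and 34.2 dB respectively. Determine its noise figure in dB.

NF (dB) = SNR_in(dB) − SNR_out(dB) when the source is at T₀
NF = 46.6 − 34.2 = 12.4 dB

12.4 dB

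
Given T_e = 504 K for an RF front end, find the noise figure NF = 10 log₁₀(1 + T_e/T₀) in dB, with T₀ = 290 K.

4.37 dB

F = 1 + T_e/T₀ = 1 + 504/290 = 2.73793
NF = 10 log₁₀(2.73793) = 4.37 dB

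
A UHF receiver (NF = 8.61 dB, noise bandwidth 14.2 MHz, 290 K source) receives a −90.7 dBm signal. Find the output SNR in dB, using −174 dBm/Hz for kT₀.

3.2 dB

Noise floor: N = −174 + 10 log₁₀(B) + NF
10 log₁₀(1.42×10⁷) = 71.52 dB
N = −174 + 71.52 + 8.61 = −93.87 dBm
SNR = P_sig − N = −90.7 − (−93.87) = 3.17 dB → 3.2 dB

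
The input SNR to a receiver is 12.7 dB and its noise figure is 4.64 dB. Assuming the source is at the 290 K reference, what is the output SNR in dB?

8.06 dB

By definition F = SNR_in/SNR_out, so in dB: SNR_out = SNR_in − NF
SNR_out = 12.7 − 4.64 = 8.06 dB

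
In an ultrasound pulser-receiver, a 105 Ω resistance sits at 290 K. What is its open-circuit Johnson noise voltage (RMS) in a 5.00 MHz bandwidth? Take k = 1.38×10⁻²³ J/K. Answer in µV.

2.90 µV

V_n = √(4kTRB)
4kTRB = 4 × 1.38×10⁻²³ × 290 × 1.05×10² × 5.00×10⁶ = 8.40×10⁻¹² V²
V_n = √(8.40×10⁻¹²) = 2.90×10⁻⁶ V = 2.90 µV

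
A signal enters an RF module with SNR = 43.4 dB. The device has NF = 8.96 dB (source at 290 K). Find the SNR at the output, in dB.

By definition F = SNR_in/SNR_out, so in dB: SNR_out = SNR_in − NF
SNR_out = 43.4 − 8.96 = 34.44 dB

34.44 dB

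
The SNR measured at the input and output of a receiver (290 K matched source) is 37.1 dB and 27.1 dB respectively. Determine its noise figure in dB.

NF (dB) = SNR_in(dB) − SNR_out(dB) when the source is at T₀
NF = 37.1 − 27.1 = 10.0 dB

10.0 dB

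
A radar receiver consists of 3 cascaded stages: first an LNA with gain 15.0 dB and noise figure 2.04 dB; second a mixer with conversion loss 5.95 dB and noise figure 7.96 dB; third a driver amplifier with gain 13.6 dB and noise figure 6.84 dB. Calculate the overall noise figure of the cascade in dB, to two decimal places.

3.51 dB

Convert to linear (a loss of L dB is a gain of −L dB): F_i = 10^(NF_i/10), G_i = 10^(G_i,dB/10)
  Stage 1: F_1 = 10^(2.04/10) = 1.600, G_1 = 10^(15.0/10) = 31.62
  Stage 2: F_2 = 10^(7.96/10) = 6.252, G_2 = 10^(−5.95/10) = 0.2541
  Stage 3: F_3 = 10^(6.84/10) = 4.831, G_3 = 10^(13.6/10) = 22.91
Friis cascade:
  F = 1.600 + (6.252 − 1)/31.62 + (4.831 − 1)/8.035 = 2.242
NF = 10 log₁₀(2.242) = 3.51 dB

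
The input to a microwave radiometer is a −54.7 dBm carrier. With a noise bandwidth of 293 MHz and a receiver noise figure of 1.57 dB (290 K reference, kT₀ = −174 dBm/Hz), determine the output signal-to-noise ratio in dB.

33.1 dB

Noise floor: N = −174 + 10 log₁₀(B) + NF
10 log₁₀(2.93×10⁸) = 84.67 dB
N = −174 + 84.67 + 1.57 = −87.76 dBm
SNR = P_sig − N = −54.7 − (−87.76) = 33.06 dB → 33.1 dB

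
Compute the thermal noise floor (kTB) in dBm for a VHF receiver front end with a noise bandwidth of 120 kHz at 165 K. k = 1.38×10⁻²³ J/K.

−125.6 dBm

P_n = kTB = 1.38×10⁻²³ × 165 × 1.20×10⁵ = 2.73×10⁻¹⁶ W
In dBm: 10 log₁₀(2.73×10⁻¹⁶ / 10⁻³) = −125.6 dBm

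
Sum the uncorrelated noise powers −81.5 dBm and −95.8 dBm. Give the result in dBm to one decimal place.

Convert to linear, add, convert back:
P₁ = 7.08×10⁻¹² W, P₂ = 2.63×10⁻¹³ W
P_tot = 7.34×10⁻¹² W → 10 log₁₀(P_tot / 10⁻³) = −81.3 dBm

−81.3 dBm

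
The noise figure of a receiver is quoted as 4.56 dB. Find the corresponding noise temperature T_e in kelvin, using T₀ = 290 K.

F = 10^(4.56/10) = 2.85759
T_e = (F − 1)·T₀ = (2.85759 − 1) × 290 = 539 K

539 K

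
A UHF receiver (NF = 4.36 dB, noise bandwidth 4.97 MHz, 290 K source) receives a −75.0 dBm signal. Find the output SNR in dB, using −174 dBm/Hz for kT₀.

27.7 dB

Noise floor: N = −174 + 10 log₁₀(B) + NF
10 log₁₀(4.97×10⁶) = 66.96 dB
N = −174 + 66.96 + 4.36 = −102.68 dBm
SNR = P_sig − N = −75.0 − (−102.68) = 27.68 dB → 27.7 dB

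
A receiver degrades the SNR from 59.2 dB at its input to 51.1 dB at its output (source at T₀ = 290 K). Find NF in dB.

NF (dB) = SNR_in(dB) − SNR_out(dB) when the source is at T₀
NF = 59.2 − 51.1 = 8.1 dB

8.1 dB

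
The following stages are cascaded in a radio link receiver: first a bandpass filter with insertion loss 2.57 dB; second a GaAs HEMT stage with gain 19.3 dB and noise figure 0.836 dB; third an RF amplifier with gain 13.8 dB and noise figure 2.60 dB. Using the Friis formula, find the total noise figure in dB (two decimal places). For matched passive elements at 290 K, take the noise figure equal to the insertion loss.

Convert to linear (a loss of L dB is a gain of −L dB): F_i = 10^(NF_i/10), G_i = 10^(G_i,dB/10)
  Stage 1: F_1 = 10^(2.57/10) = 1.807, G_1 = 10^(−2.57/10) = 0.5534
  Stage 2: F_2 = 10^(0.836/10) = 1.212, G_2 = 10^(19.3/10) = 85.11
  Stage 3: F_3 = 10^(2.60/10) = 1.820, G_3 = 10^(13.8/10) = 23.99
Friis cascade:
  F = 1.807 + (1.212 − 1)/0.5534 + (1.820 − 1)/47.10 = 2.208
NF = 10 log₁₀(2.208) = 3.44 dB

3.44 dB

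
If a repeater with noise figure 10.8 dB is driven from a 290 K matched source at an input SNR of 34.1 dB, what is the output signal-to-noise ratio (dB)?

By definition F = SNR_in/SNR_out, so in dB: SNR_out = SNR_in − NF
SNR_out = 34.1 − 10.8 = 23.3 dB

23.3 dB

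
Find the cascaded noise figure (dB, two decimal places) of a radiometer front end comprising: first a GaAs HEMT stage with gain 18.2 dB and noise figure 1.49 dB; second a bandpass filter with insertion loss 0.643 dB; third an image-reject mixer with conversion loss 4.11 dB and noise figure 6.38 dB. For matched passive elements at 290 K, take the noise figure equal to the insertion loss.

Convert to linear (a loss of L dB is a gain of −L dB): F_i = 10^(NF_i/10), G_i = 10^(G_i,dB/10)
  Stage 1: F_1 = 10^(1.49/10) = 1.409, G_1 = 10^(18.2/10) = 66.07
  Stage 2: F_2 = 10^(0.643/10) = 1.160, G_2 = 10^(−0.643/10) = 0.8624
  Stage 3: F_3 = 10^(6.38/10) = 4.345, G_3 = 10^(−4.11/10) = 0.3882
Friis cascade:
  F = 1.409 + (1.160 − 1)/66.07 + (4.345 − 1)/56.98 = 1.470
NF = 10 log₁₀(1.470) = 1.67 dB

1.67 dB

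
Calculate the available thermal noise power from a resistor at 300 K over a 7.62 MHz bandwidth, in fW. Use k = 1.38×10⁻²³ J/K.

P_n = kTB = 1.38×10⁻²³ × 300 × 7.62×10⁶ = 3.15×10⁻¹⁴ W = 31.5 fW

31.5 fW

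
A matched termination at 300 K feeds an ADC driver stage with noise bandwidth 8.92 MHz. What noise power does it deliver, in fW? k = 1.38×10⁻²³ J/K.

36.9 fW

P_n = kTB = 1.38×10⁻²³ × 300 × 8.92×10⁶ = 3.69×10⁻¹⁴ W = 36.9 fW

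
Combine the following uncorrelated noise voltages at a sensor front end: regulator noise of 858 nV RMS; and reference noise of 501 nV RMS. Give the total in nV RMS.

994 nV

Uncorrelated sources add in power (mean-square): V_tot = √(ΣV_i²)
V_tot = √[(8.58×10⁻⁷)² + (5.01×10⁻⁷)²] = 9.94×10⁻⁷ V = 994 nV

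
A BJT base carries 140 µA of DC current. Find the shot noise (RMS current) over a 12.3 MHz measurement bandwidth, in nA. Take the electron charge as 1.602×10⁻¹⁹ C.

I_n = √(2qI·B)
2qI·B = 2 × 1.602×10⁻¹⁹ × 1.40×10⁻⁴ × 1.23×10⁷ = 5.52×10⁻¹⁶ A²
I_n = √(5.52×10⁻¹⁶) = 2.35×10⁻⁸ A = 23.5 nA

23.5 nA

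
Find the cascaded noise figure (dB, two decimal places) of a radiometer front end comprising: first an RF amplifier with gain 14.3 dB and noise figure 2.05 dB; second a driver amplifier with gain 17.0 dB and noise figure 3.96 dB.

2.20 dB

Convert to linear (a loss of L dB is a gain of −L dB): F_i = 10^(NF_i/10), G_i = 10^(G_i,dB/10)
  Stage 1: F_1 = 10^(2.05/10) = 1.603, G_1 = 10^(14.3/10) = 26.92
  Stage 2: F_2 = 10^(3.96/10) = 2.489, G_2 = 10^(17.0/10) = 50.12
Friis cascade:
  F = 1.603 + (2.489 − 1)/26.92 = 1.659
NF = 10 log₁₀(1.659) = 2.20 dB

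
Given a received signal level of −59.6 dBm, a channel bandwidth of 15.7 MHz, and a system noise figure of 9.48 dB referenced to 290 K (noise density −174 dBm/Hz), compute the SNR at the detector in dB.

33.0 dB

Noise floor: N = −174 + 10 log₁₀(B) + NF
10 log₁₀(1.57×10⁷) = 71.96 dB
N = −174 + 71.96 + 9.48 = −92.56 dBm
SNR = P_sig − N = −59.6 − (−92.56) = 32.96 dB → 33.0 dB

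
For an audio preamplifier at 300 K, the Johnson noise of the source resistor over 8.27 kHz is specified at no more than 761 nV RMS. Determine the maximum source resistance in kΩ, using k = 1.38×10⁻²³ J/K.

4.23 kΩ

Johnson–Nyquist: V_n = √(4kTRB) ⇒ R = V_n² / (4kTB)
4kTB = 4 × 1.38×10⁻²³ × 300 × 8.27×10³ = 1.37×10⁻¹⁶
R = (7.61×10⁻⁷)² / 1.37×10⁻¹⁶ = 4.23×10³ Ω = 4.23 kΩ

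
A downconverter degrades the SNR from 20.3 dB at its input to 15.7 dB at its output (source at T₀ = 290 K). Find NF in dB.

NF (dB) = SNR_in(dB) − SNR_out(dB) when the source is at T₀
NF = 20.3 − 15.7 = 4.6 dB

4.6 dB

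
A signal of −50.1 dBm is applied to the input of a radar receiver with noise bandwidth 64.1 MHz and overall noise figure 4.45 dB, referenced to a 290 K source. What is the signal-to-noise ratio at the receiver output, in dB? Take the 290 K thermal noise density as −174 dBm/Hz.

Noise floor: N = −174 + 10 log₁₀(B) + NF
10 log₁₀(6.41×10⁷) = 78.07 dB
N = −174 + 78.07 + 4.45 = −91.48 dBm
SNR = P_sig − N = −50.1 − (−91.48) = 41.38 dB → 41.4 dB

41.4 dB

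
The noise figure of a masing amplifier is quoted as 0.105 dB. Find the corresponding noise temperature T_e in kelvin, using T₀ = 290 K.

F = 10^(0.105/10) = 1.02447
T_e = (F − 1)·T₀ = (1.02447 − 1) × 290 = 7.10 K

7.10 K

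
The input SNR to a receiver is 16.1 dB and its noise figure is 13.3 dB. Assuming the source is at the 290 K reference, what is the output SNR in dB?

By definition F = SNR_in/SNR_out, so in dB: SNR_out = SNR_in − NF
SNR_out = 16.1 − 13.3 = 2.8 dB

2.8 dB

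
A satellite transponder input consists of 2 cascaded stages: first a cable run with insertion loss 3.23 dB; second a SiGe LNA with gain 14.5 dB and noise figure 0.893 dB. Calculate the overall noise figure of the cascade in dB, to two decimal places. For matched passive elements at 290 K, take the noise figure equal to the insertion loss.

Convert to linear (a loss of L dB is a gain of −L dB): F_i = 10^(NF_i/10), G_i = 10^(G_i,dB/10)
  Stage 1: F_1 = 10^(3.23/10) = 2.104, G_1 = 10^(−3.23/10) = 0.4753
  Stage 2: F_2 = 10^(0.893/10) = 1.228, G_2 = 10^(14.5/10) = 28.18
Friis cascade:
  F = 2.104 + (1.228 − 1)/0.4753 = 2.584
NF = 10 log₁₀(2.584) = 4.12 dB

4.12 dB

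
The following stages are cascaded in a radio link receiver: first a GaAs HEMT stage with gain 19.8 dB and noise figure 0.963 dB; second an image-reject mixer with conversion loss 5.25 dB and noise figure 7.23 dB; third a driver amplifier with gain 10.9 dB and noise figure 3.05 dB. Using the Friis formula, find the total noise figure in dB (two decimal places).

Convert to linear (a loss of L dB is a gain of −L dB): F_i = 10^(NF_i/10), G_i = 10^(G_i,dB/10)
  Stage 1: F_1 = 10^(0.963/10) = 1.248, G_1 = 10^(19.8/10) = 95.50
  Stage 2: F_2 = 10^(7.23/10) = 5.284, G_2 = 10^(−5.25/10) = 0.2985
  Stage 3: F_3 = 10^(3.05/10) = 2.018, G_3 = 10^(10.9/10) = 12.30
Friis cascade:
  F = 1.248 + (5.284 − 1)/95.50 + (2.018 − 1)/28.51 = 1.329
NF = 10 log₁₀(1.329) = 1.23 dB

1.23 dB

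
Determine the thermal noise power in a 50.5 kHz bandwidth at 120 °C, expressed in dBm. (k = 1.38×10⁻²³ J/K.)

T = 120 °C + 273.15 = 393.15 K
P_n = kTB = 1.38×10⁻²³ × 393.15 × 5.05×10⁴ = 2.74×10⁻¹⁶ W
In dBm: 10 log₁₀(2.74×10⁻¹⁶ / 10⁻³) = −125.6 dBm

−125.6 dBm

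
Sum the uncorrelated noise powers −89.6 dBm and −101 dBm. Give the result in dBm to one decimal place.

−89.3 dBm

Convert to linear, add, convert back:
P₁ = 1.10×10⁻¹² W, P₂ = 7.94×10⁻¹⁴ W
P_tot = 1.18×10⁻¹² W → 10 log₁₀(P_tot / 10⁻³) = −89.3 dBm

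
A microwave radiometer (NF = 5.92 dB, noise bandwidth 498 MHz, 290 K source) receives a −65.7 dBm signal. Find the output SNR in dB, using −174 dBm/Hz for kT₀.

15.4 dB

Noise floor: N = −174 + 10 log₁₀(B) + NF
10 log₁₀(4.98×10⁸) = 86.97 dB
N = −174 + 86.97 + 5.92 = −81.11 dBm
SNR = P_sig − N = −65.7 − (−81.11) = 15.41 dB → 15.4 dB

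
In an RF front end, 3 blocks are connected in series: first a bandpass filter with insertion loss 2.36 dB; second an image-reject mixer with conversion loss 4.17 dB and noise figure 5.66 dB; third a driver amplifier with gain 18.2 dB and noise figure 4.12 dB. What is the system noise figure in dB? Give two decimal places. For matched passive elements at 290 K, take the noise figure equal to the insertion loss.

Convert to linear (a loss of L dB is a gain of −L dB): F_i = 10^(NF_i/10), G_i = 10^(G_i,dB/10)
  Stage 1: F_1 = 10^(2.36/10) = 1.722, G_1 = 10^(−2.36/10) = 0.5808
  Stage 2: F_2 = 10^(5.66/10) = 3.681, G_2 = 10^(−4.17/10) = 0.3828
  Stage 3: F_3 = 10^(4.12/10) = 2.582, G_3 = 10^(18.2/10) = 66.07
Friis cascade:
  F = 1.722 + (3.681 − 1)/0.5808 + (2.582 − 1)/0.2223 = 13.46
NF = 10 log₁₀(13.46) = 11.29 dB

11.29 dB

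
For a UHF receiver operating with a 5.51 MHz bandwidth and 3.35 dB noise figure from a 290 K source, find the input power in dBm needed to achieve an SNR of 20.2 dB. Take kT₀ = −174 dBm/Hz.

−83.0 dBm

Sensitivity = −174 + 10 log₁₀(B) + NF + SNR_min
= −174 + 67.41 + 3.35 + 20.2
= −83.04 dBm → −83.0 dBm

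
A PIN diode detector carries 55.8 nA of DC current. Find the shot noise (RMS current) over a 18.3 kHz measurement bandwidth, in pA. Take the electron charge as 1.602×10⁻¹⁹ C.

18.1 pA

I_n = √(2qI·B)
2qI·B = 2 × 1.602×10⁻¹⁹ × 5.58×10⁻⁸ × 1.83×10⁴ = 3.27×10⁻²² A²
I_n = √(3.27×10⁻²²) = 1.81×10⁻¹¹ A = 18.1 pA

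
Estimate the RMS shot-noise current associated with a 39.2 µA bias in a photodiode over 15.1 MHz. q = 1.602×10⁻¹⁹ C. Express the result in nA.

13.8 nA

I_n = √(2qI·B)
2qI·B = 2 × 1.602×10⁻¹⁹ × 3.92×10⁻⁵ × 1.51×10⁷ = 1.90×10⁻¹⁶ A²
I_n = √(1.90×10⁻¹⁶) = 1.38×10⁻⁸ A = 13.8 nA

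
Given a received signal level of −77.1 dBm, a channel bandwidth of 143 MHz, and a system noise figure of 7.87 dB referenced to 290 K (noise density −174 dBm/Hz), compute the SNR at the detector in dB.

Noise floor: N = −174 + 10 log₁₀(B) + NF
10 log₁₀(1.43×10⁸) = 81.55 dB
N = −174 + 81.55 + 7.87 = −84.58 dBm
SNR = P_sig − N = −77.1 − (−84.58) = 7.48 dB → 7.5 dB

7.5 dB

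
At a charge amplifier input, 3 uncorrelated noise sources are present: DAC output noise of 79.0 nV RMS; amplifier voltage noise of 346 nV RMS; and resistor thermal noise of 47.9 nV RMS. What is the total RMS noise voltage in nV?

Uncorrelated sources add in power (mean-square): V_tot = √(ΣV_i²)
V_tot = √[(7.90×10⁻⁸)² + (3.46×10⁻⁷)² + (4.79×10⁻⁸)²] = 3.58×10⁻⁷ V = 358 nV

358 nV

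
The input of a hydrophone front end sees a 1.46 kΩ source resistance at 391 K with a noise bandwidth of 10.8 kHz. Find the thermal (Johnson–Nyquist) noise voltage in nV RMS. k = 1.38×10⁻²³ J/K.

V_n = √(4kTRB)
4kTRB = 4 × 1.38×10⁻²³ × 391 × 1.46×10³ × 1.08×10⁴ = 3.40×10⁻¹³ V²
V_n = √(3.40×10⁻¹³) = 5.83×10⁻⁷ V = 583 nV

583 nV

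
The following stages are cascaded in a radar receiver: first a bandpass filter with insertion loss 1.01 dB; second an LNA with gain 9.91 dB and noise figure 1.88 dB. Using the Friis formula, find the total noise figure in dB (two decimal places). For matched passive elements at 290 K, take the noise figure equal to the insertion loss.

2.89 dB

Convert to linear (a loss of L dB is a gain of −L dB): F_i = 10^(NF_i/10), G_i = 10^(G_i,dB/10)
  Stage 1: F_1 = 10^(1.01/10) = 1.262, G_1 = 10^(−1.01/10) = 0.7925
  Stage 2: F_2 = 10^(1.88/10) = 1.542, G_2 = 10^(9.91/10) = 9.795
Friis cascade:
  F = 1.262 + (1.542 − 1)/0.7925 = 1.945
NF = 10 log₁₀(1.945) = 2.89 dB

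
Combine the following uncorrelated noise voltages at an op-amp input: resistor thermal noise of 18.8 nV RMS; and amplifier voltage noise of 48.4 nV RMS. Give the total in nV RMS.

51.9 nV

Uncorrelated sources add in power (mean-square): V_tot = √(ΣV_i²)
V_tot = √[(1.88×10⁻⁸)² + (4.84×10⁻⁸)²] = 5.19×10⁻⁸ V = 51.9 nV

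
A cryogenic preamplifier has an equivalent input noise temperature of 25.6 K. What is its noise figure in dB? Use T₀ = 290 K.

0.367 dB

F = 1 + T_e/T₀ = 1 + 25.6/290 = 1.08828
NF = 10 log₁₀(1.08828) = 0.367 dB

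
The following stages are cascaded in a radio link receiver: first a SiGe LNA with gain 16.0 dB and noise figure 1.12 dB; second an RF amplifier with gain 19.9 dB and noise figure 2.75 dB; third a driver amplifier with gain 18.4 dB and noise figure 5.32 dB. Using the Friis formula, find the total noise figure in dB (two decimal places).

Convert to linear (a loss of L dB is a gain of −L dB): F_i = 10^(NF_i/10), G_i = 10^(G_i,dB/10)
  Stage 1: F_1 = 10^(1.12/10) = 1.294, G_1 = 10^(16.0/10) = 39.81
  Stage 2: F_2 = 10^(2.75/10) = 1.884, G_2 = 10^(19.9/10) = 97.72
  Stage 3: F_3 = 10^(5.32/10) = 3.404, G_3 = 10^(18.4/10) = 69.18
Friis cascade:
  F = 1.294 + (1.884 − 1)/39.81 + (3.404 − 1)/3890 = 1.317
NF = 10 log₁₀(1.317) = 1.20 dB

1.20 dB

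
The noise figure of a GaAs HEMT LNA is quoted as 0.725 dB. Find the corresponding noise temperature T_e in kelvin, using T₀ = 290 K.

52.7 K

F = 10^(0.725/10) = 1.18168
T_e = (F − 1)·T₀ = (1.18168 − 1) × 290 = 52.7 K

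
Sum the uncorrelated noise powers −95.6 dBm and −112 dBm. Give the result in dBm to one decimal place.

−95.5 dBm

Convert to linear, add, convert back:
P₁ = 2.75×10⁻¹³ W, P₂ = 6.31×10⁻¹⁵ W
P_tot = 2.82×10⁻¹³ W → 10 log₁₀(P_tot / 10⁻³) = −95.5 dBm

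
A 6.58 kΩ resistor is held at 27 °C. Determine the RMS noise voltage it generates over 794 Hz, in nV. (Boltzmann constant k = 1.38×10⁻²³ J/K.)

294 nV

T = 27 °C + 273.15 = 300.15 K
V_n = √(4kTRB)
4kTRB = 4 × 1.38×10⁻²³ × 300.15 × 6.58×10³ × 7.94×10² = 8.66×10⁻¹⁴ V²
V_n = √(8.66×10⁻¹⁴) = 2.94×10⁻⁷ V = 294 nV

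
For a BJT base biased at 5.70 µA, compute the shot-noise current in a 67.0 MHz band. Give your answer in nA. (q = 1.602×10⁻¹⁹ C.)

11.1 nA

I_n = √(2qI·B)
2qI·B = 2 × 1.602×10⁻¹⁹ × 5.70×10⁻⁶ × 6.70×10⁷ = 1.22×10⁻¹⁶ A²
I_n = √(1.22×10⁻¹⁶) = 1.11×10⁻⁸ A = 11.1 nA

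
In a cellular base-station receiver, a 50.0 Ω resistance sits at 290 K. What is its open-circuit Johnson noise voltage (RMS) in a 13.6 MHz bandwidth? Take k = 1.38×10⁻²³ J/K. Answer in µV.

V_n = √(4kTRB)
4kTRB = 4 × 1.38×10⁻²³ × 290 × 5.00×10¹ × 1.36×10⁷ = 1.09×10⁻¹¹ V²
V_n = √(1.09×10⁻¹¹) = 3.30×10⁻⁶ V = 3.30 µV

3.30 µV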